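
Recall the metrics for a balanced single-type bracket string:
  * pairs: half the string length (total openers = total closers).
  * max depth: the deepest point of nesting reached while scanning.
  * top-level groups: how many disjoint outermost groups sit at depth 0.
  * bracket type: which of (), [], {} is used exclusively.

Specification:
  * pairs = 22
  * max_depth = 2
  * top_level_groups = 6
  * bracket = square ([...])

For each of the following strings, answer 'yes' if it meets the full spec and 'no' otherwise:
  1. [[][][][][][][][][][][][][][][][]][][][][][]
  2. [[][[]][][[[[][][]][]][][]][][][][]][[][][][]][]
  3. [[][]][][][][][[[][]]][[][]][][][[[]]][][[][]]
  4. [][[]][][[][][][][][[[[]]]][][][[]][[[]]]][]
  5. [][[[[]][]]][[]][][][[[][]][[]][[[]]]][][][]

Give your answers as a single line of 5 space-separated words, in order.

Answer: yes no no no no

Derivation:
String 1 '[[][][][][][][][][][][][][][][][]][][][][][]': depth seq [1 2 1 2 1 2 1 2 1 2 1 2 1 2 1 2 1 2 1 2 1 2 1 2 1 2 1 2 1 2 1 2 1 0 1 0 1 0 1 0 1 0 1 0]
  -> pairs=22 depth=2 groups=6 -> yes
String 2 '[[][[]][][[[[][][]][]][][]][][][][]][[][][][]][]': depth seq [1 2 1 2 3 2 1 2 1 2 3 4 5 4 5 4 5 4 3 4 3 2 3 2 3 2 1 2 1 2 1 2 1 2 1 0 1 2 1 2 1 2 1 2 1 0 1 0]
  -> pairs=24 depth=5 groups=3 -> no
String 3 '[[][]][][][][][[[][]]][[][]][][][[[]]][][[][]]': depth seq [1 2 1 2 1 0 1 0 1 0 1 0 1 0 1 2 3 2 3 2 1 0 1 2 1 2 1 0 1 0 1 0 1 2 3 2 1 0 1 0 1 2 1 2 1 0]
  -> pairs=23 depth=3 groups=12 -> no
String 4 '[][[]][][[][][][][][[[[]]]][][][[]][[[]]]][]': depth seq [1 0 1 2 1 0 1 0 1 2 1 2 1 2 1 2 1 2 1 2 3 4 5 4 3 2 1 2 1 2 1 2 3 2 1 2 3 4 3 2 1 0 1 0]
  -> pairs=22 depth=5 groups=5 -> no
String 5 '[][[[[]][]]][[]][][][[[][]][[]][[[]]]][][][]': depth seq [1 0 1 2 3 4 3 2 3 2 1 0 1 2 1 0 1 0 1 0 1 2 3 2 3 2 1 2 3 2 1 2 3 4 3 2 1 0 1 0 1 0 1 0]
  -> pairs=22 depth=4 groups=9 -> no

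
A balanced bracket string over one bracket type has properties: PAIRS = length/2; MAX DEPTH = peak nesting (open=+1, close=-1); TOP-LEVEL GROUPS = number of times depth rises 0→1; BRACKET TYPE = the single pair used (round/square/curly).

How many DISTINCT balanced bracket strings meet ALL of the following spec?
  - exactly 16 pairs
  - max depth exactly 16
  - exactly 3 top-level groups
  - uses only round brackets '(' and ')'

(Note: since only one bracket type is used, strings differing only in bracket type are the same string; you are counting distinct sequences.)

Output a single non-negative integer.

Answer: 0

Derivation:
Spec: pairs=16 depth=16 groups=3
Count(depth <= 16) = 7020405
Count(depth <= 15) = 7020405
Count(depth == 16) = 7020405 - 7020405 = 0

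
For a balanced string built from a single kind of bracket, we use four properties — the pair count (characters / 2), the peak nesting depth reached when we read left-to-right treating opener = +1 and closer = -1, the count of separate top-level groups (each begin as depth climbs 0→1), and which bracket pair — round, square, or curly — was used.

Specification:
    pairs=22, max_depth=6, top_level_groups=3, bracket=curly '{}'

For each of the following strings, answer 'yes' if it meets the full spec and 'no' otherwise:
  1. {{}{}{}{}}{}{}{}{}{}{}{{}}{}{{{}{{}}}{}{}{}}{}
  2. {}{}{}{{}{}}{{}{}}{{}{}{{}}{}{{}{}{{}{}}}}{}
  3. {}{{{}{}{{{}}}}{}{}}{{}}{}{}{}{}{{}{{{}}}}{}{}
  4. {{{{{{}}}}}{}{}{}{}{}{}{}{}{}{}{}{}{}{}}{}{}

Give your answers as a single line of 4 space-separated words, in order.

Answer: no no no yes

Derivation:
String 1 '{{}{}{}{}}{}{}{}{}{}{}{{}}{}{{{}{{}}}{}{}{}}{}': depth seq [1 2 1 2 1 2 1 2 1 0 1 0 1 0 1 0 1 0 1 0 1 0 1 2 1 0 1 0 1 2 3 2 3 4 3 2 1 2 1 2 1 2 1 0 1 0]
  -> pairs=23 depth=4 groups=11 -> no
String 2 '{}{}{}{{}{}}{{}{}}{{}{}{{}}{}{{}{}{{}{}}}}{}': depth seq [1 0 1 0 1 0 1 2 1 2 1 0 1 2 1 2 1 0 1 2 1 2 1 2 3 2 1 2 1 2 3 2 3 2 3 4 3 4 3 2 1 0 1 0]
  -> pairs=22 depth=4 groups=7 -> no
String 3 '{}{{{}{}{{{}}}}{}{}}{{}}{}{}{}{}{{}{{{}}}}{}{}': depth seq [1 0 1 2 3 2 3 2 3 4 5 4 3 2 1 2 1 2 1 0 1 2 1 0 1 0 1 0 1 0 1 0 1 2 1 2 3 4 3 2 1 0 1 0 1 0]
  -> pairs=23 depth=5 groups=10 -> no
String 4 '{{{{{{}}}}}{}{}{}{}{}{}{}{}{}{}{}{}{}{}}{}{}': depth seq [1 2 3 4 5 6 5 4 3 2 1 2 1 2 1 2 1 2 1 2 1 2 1 2 1 2 1 2 1 2 1 2 1 2 1 2 1 2 1 0 1 0 1 0]
  -> pairs=22 depth=6 groups=3 -> yes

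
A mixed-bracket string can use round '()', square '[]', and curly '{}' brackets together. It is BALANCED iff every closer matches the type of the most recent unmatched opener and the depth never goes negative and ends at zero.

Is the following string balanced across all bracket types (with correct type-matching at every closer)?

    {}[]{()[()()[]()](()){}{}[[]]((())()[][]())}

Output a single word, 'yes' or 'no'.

pos 0: push '{'; stack = {
pos 1: '}' matches '{'; pop; stack = (empty)
pos 2: push '['; stack = [
pos 3: ']' matches '['; pop; stack = (empty)
pos 4: push '{'; stack = {
pos 5: push '('; stack = {(
pos 6: ')' matches '('; pop; stack = {
pos 7: push '['; stack = {[
pos 8: push '('; stack = {[(
pos 9: ')' matches '('; pop; stack = {[
pos 10: push '('; stack = {[(
pos 11: ')' matches '('; pop; stack = {[
pos 12: push '['; stack = {[[
pos 13: ']' matches '['; pop; stack = {[
pos 14: push '('; stack = {[(
pos 15: ')' matches '('; pop; stack = {[
pos 16: ']' matches '['; pop; stack = {
pos 17: push '('; stack = {(
pos 18: push '('; stack = {((
pos 19: ')' matches '('; pop; stack = {(
pos 20: ')' matches '('; pop; stack = {
pos 21: push '{'; stack = {{
pos 22: '}' matches '{'; pop; stack = {
pos 23: push '{'; stack = {{
pos 24: '}' matches '{'; pop; stack = {
pos 25: push '['; stack = {[
pos 26: push '['; stack = {[[
pos 27: ']' matches '['; pop; stack = {[
pos 28: ']' matches '['; pop; stack = {
pos 29: push '('; stack = {(
pos 30: push '('; stack = {((
pos 31: push '('; stack = {(((
pos 32: ')' matches '('; pop; stack = {((
pos 33: ')' matches '('; pop; stack = {(
pos 34: push '('; stack = {((
pos 35: ')' matches '('; pop; stack = {(
pos 36: push '['; stack = {([
pos 37: ']' matches '['; pop; stack = {(
pos 38: push '['; stack = {([
pos 39: ']' matches '['; pop; stack = {(
pos 40: push '('; stack = {((
pos 41: ')' matches '('; pop; stack = {(
pos 42: ')' matches '('; pop; stack = {
pos 43: '}' matches '{'; pop; stack = (empty)
end: stack empty → VALID
Verdict: properly nested → yes

Answer: yes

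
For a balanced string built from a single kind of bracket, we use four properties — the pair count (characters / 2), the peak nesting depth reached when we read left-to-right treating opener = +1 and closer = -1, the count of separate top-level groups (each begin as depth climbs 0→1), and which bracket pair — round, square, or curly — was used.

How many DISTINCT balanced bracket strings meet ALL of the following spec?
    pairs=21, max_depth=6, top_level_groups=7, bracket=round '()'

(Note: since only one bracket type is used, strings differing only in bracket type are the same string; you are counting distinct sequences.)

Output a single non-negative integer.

Spec: pairs=21 depth=6 groups=7
Count(depth <= 6) = 402808226
Count(depth <= 5) = 313959893
Count(depth == 6) = 402808226 - 313959893 = 88848333

Answer: 88848333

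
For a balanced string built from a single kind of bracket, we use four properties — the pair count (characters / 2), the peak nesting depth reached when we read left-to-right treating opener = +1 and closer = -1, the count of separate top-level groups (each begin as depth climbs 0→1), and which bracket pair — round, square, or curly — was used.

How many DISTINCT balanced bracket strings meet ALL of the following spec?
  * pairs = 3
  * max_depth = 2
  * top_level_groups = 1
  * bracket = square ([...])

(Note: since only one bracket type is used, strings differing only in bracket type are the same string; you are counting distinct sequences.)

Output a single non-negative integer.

Answer: 1

Derivation:
Spec: pairs=3 depth=2 groups=1
Count(depth <= 2) = 1
Count(depth <= 1) = 0
Count(depth == 2) = 1 - 0 = 1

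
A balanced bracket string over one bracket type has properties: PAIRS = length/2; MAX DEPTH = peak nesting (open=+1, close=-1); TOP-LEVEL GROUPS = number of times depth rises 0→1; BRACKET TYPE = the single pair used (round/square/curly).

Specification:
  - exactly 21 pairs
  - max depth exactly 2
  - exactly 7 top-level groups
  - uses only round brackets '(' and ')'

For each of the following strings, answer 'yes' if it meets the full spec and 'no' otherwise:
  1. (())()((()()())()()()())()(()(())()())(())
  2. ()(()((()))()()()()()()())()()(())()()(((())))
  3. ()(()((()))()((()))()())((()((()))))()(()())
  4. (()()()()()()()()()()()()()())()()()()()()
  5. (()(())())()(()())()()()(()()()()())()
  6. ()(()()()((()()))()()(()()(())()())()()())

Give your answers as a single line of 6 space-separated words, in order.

Answer: no no no yes no no

Derivation:
String 1 '(())()((()()())()()()())()(()(())()())(())': depth seq [1 2 1 0 1 0 1 2 3 2 3 2 3 2 1 2 1 2 1 2 1 2 1 0 1 0 1 2 1 2 3 2 1 2 1 2 1 0 1 2 1 0]
  -> pairs=21 depth=3 groups=6 -> no
String 2 '()(()((()))()()()()()()())()()(())()()(((())))': depth seq [1 0 1 2 1 2 3 4 3 2 1 2 1 2 1 2 1 2 1 2 1 2 1 2 1 0 1 0 1 0 1 2 1 0 1 0 1 0 1 2 3 4 3 2 1 0]
  -> pairs=23 depth=4 groups=8 -> no
String 3 '()(()((()))()((()))()())((()((()))))()(()())': depth seq [1 0 1 2 1 2 3 4 3 2 1 2 1 2 3 4 3 2 1 2 1 2 1 0 1 2 3 2 3 4 5 4 3 2 1 0 1 0 1 2 1 2 1 0]
  -> pairs=22 depth=5 groups=5 -> no
String 4 '(()()()()()()()()()()()()()())()()()()()()': depth seq [1 2 1 2 1 2 1 2 1 2 1 2 1 2 1 2 1 2 1 2 1 2 1 2 1 2 1 2 1 0 1 0 1 0 1 0 1 0 1 0 1 0]
  -> pairs=21 depth=2 groups=7 -> yes
String 5 '(()(())())()(()())()()()(()()()()())()': depth seq [1 2 1 2 3 2 1 2 1 0 1 0 1 2 1 2 1 0 1 0 1 0 1 0 1 2 1 2 1 2 1 2 1 2 1 0 1 0]
  -> pairs=19 depth=3 groups=8 -> no
String 6 '()(()()()((()()))()()(()()(())()())()()())': depth seq [1 0 1 2 1 2 1 2 1 2 3 4 3 4 3 2 1 2 1 2 1 2 3 2 3 2 3 4 3 2 3 2 3 2 1 2 1 2 1 2 1 0]
  -> pairs=21 depth=4 groups=2 -> no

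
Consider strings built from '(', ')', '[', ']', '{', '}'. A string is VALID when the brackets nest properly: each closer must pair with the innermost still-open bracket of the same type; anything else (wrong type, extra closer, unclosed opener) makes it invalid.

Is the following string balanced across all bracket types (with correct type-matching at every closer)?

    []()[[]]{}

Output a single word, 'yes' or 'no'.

Answer: yes

Derivation:
pos 0: push '['; stack = [
pos 1: ']' matches '['; pop; stack = (empty)
pos 2: push '('; stack = (
pos 3: ')' matches '('; pop; stack = (empty)
pos 4: push '['; stack = [
pos 5: push '['; stack = [[
pos 6: ']' matches '['; pop; stack = [
pos 7: ']' matches '['; pop; stack = (empty)
pos 8: push '{'; stack = {
pos 9: '}' matches '{'; pop; stack = (empty)
end: stack empty → VALID
Verdict: properly nested → yes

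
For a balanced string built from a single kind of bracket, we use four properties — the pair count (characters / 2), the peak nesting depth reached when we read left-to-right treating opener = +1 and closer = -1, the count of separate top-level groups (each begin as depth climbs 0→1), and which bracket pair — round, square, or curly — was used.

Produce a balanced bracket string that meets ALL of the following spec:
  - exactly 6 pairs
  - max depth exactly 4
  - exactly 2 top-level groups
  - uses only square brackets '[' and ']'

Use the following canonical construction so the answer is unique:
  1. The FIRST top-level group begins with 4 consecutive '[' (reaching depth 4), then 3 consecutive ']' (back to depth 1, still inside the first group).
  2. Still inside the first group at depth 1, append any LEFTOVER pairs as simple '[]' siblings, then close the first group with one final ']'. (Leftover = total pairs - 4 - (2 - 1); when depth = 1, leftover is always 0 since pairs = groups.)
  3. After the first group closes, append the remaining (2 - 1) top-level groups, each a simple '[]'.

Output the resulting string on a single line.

Answer: [[[[]]][]][]

Derivation:
Spec: pairs=6 depth=4 groups=2
Leftover pairs = 6 - 4 - (2-1) = 1
First group: deep chain of depth 4 + 1 sibling pairs
Remaining 1 groups: simple '[]' each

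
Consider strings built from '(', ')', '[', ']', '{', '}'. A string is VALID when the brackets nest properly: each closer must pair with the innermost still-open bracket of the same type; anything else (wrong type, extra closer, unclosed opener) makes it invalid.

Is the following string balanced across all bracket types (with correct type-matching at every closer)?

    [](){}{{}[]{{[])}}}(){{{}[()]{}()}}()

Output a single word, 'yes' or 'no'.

pos 0: push '['; stack = [
pos 1: ']' matches '['; pop; stack = (empty)
pos 2: push '('; stack = (
pos 3: ')' matches '('; pop; stack = (empty)
pos 4: push '{'; stack = {
pos 5: '}' matches '{'; pop; stack = (empty)
pos 6: push '{'; stack = {
pos 7: push '{'; stack = {{
pos 8: '}' matches '{'; pop; stack = {
pos 9: push '['; stack = {[
pos 10: ']' matches '['; pop; stack = {
pos 11: push '{'; stack = {{
pos 12: push '{'; stack = {{{
pos 13: push '['; stack = {{{[
pos 14: ']' matches '['; pop; stack = {{{
pos 15: saw closer ')' but top of stack is '{' (expected '}') → INVALID
Verdict: type mismatch at position 15: ')' closes '{' → no

Answer: no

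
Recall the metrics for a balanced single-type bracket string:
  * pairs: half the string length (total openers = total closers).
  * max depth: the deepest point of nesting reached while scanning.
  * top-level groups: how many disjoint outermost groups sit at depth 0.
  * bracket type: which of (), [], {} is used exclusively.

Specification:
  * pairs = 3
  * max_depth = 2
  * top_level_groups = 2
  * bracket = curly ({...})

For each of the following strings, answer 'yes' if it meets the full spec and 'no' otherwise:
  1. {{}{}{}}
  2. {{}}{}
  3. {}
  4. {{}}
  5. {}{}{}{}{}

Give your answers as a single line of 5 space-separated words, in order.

Answer: no yes no no no

Derivation:
String 1 '{{}{}{}}': depth seq [1 2 1 2 1 2 1 0]
  -> pairs=4 depth=2 groups=1 -> no
String 2 '{{}}{}': depth seq [1 2 1 0 1 0]
  -> pairs=3 depth=2 groups=2 -> yes
String 3 '{}': depth seq [1 0]
  -> pairs=1 depth=1 groups=1 -> no
String 4 '{{}}': depth seq [1 2 1 0]
  -> pairs=2 depth=2 groups=1 -> no
String 5 '{}{}{}{}{}': depth seq [1 0 1 0 1 0 1 0 1 0]
  -> pairs=5 depth=1 groups=5 -> no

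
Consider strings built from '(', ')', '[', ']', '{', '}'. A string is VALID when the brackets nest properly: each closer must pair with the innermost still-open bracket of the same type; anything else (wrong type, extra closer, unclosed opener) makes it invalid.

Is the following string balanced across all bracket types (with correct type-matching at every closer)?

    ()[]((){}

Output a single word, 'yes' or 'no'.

Answer: no

Derivation:
pos 0: push '('; stack = (
pos 1: ')' matches '('; pop; stack = (empty)
pos 2: push '['; stack = [
pos 3: ']' matches '['; pop; stack = (empty)
pos 4: push '('; stack = (
pos 5: push '('; stack = ((
pos 6: ')' matches '('; pop; stack = (
pos 7: push '{'; stack = ({
pos 8: '}' matches '{'; pop; stack = (
end: stack still non-empty (() → INVALID
Verdict: unclosed openers at end: ( → no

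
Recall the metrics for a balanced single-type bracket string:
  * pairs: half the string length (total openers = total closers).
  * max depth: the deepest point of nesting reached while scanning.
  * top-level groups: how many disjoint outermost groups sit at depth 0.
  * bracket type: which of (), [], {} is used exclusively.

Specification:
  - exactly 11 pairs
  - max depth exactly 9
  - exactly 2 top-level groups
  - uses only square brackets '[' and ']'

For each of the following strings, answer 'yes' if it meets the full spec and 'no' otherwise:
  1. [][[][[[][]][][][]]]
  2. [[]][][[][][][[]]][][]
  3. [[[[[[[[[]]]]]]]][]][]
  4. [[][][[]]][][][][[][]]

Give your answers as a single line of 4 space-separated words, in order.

String 1 '[][[][[[][]][][][]]]': depth seq [1 0 1 2 1 2 3 4 3 4 3 2 3 2 3 2 3 2 1 0]
  -> pairs=10 depth=4 groups=2 -> no
String 2 '[[]][][[][][][[]]][][]': depth seq [1 2 1 0 1 0 1 2 1 2 1 2 1 2 3 2 1 0 1 0 1 0]
  -> pairs=11 depth=3 groups=5 -> no
String 3 '[[[[[[[[[]]]]]]]][]][]': depth seq [1 2 3 4 5 6 7 8 9 8 7 6 5 4 3 2 1 2 1 0 1 0]
  -> pairs=11 depth=9 groups=2 -> yes
String 4 '[[][][[]]][][][][[][]]': depth seq [1 2 1 2 1 2 3 2 1 0 1 0 1 0 1 0 1 2 1 2 1 0]
  -> pairs=11 depth=3 groups=5 -> no

Answer: no no yes no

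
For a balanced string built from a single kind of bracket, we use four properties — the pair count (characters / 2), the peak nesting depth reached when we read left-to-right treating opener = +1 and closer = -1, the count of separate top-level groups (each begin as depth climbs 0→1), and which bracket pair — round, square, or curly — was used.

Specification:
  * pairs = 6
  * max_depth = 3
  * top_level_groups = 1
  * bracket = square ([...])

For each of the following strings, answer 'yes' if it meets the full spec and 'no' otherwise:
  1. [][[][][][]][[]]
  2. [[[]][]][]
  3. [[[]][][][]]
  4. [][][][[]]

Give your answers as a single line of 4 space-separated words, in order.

Answer: no no yes no

Derivation:
String 1 '[][[][][][]][[]]': depth seq [1 0 1 2 1 2 1 2 1 2 1 0 1 2 1 0]
  -> pairs=8 depth=2 groups=3 -> no
String 2 '[[[]][]][]': depth seq [1 2 3 2 1 2 1 0 1 0]
  -> pairs=5 depth=3 groups=2 -> no
String 3 '[[[]][][][]]': depth seq [1 2 3 2 1 2 1 2 1 2 1 0]
  -> pairs=6 depth=3 groups=1 -> yes
String 4 '[][][][[]]': depth seq [1 0 1 0 1 0 1 2 1 0]
  -> pairs=5 depth=2 groups=4 -> no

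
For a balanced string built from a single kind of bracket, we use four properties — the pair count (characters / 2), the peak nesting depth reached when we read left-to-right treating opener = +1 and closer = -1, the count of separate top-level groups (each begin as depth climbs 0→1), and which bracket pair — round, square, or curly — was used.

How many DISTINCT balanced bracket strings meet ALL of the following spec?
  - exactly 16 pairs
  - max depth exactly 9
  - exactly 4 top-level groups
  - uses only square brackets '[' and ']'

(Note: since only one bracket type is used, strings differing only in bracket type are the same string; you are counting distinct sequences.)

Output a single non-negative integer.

Answer: 39204

Derivation:
Spec: pairs=16 depth=9 groups=4
Count(depth <= 9) = 4336965
Count(depth <= 8) = 4297761
Count(depth == 9) = 4336965 - 4297761 = 39204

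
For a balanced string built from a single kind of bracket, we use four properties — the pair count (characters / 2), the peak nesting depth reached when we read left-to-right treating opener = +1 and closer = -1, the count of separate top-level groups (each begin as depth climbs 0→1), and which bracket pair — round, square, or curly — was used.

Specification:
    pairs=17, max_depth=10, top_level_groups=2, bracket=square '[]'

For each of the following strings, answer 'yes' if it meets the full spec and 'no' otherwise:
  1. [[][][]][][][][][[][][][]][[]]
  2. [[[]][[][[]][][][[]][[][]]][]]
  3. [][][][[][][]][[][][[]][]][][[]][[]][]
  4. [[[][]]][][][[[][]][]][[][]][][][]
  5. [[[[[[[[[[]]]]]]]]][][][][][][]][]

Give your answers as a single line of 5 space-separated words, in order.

Answer: no no no no yes

Derivation:
String 1 '[[][][]][][][][][[][][][]][[]]': depth seq [1 2 1 2 1 2 1 0 1 0 1 0 1 0 1 0 1 2 1 2 1 2 1 2 1 0 1 2 1 0]
  -> pairs=15 depth=2 groups=7 -> no
String 2 '[[[]][[][[]][][][[]][[][]]][]]': depth seq [1 2 3 2 1 2 3 2 3 4 3 2 3 2 3 2 3 4 3 2 3 4 3 4 3 2 1 2 1 0]
  -> pairs=15 depth=4 groups=1 -> no
String 3 '[][][][[][][]][[][][[]][]][][[]][[]][]': depth seq [1 0 1 0 1 0 1 2 1 2 1 2 1 0 1 2 1 2 1 2 3 2 1 2 1 0 1 0 1 2 1 0 1 2 1 0 1 0]
  -> pairs=19 depth=3 groups=9 -> no
String 4 '[[[][]]][][][[[][]][]][[][]][][][]': depth seq [1 2 3 2 3 2 1 0 1 0 1 0 1 2 3 2 3 2 1 2 1 0 1 2 1 2 1 0 1 0 1 0 1 0]
  -> pairs=17 depth=3 groups=8 -> no
String 5 '[[[[[[[[[[]]]]]]]]][][][][][][]][]': depth seq [1 2 3 4 5 6 7 8 9 10 9 8 7 6 5 4 3 2 1 2 1 2 1 2 1 2 1 2 1 2 1 0 1 0]
  -> pairs=17 depth=10 groups=2 -> yes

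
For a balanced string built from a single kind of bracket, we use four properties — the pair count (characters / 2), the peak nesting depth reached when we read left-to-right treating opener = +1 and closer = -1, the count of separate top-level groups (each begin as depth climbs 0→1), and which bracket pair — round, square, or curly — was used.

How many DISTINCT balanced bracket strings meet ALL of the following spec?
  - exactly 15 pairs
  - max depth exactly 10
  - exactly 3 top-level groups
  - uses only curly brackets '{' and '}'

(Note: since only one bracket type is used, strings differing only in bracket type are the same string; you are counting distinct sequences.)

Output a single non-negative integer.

Spec: pairs=15 depth=10 groups=3
Count(depth <= 10) = 1930718
Count(depth <= 9) = 1925612
Count(depth == 10) = 1930718 - 1925612 = 5106

Answer: 5106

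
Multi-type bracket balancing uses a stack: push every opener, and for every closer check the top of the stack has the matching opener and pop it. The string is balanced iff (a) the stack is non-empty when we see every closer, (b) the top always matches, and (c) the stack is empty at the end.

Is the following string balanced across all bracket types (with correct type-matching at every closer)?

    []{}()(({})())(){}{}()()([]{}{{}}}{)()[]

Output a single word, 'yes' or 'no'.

Answer: no

Derivation:
pos 0: push '['; stack = [
pos 1: ']' matches '['; pop; stack = (empty)
pos 2: push '{'; stack = {
pos 3: '}' matches '{'; pop; stack = (empty)
pos 4: push '('; stack = (
pos 5: ')' matches '('; pop; stack = (empty)
pos 6: push '('; stack = (
pos 7: push '('; stack = ((
pos 8: push '{'; stack = (({
pos 9: '}' matches '{'; pop; stack = ((
pos 10: ')' matches '('; pop; stack = (
pos 11: push '('; stack = ((
pos 12: ')' matches '('; pop; stack = (
pos 13: ')' matches '('; pop; stack = (empty)
pos 14: push '('; stack = (
pos 15: ')' matches '('; pop; stack = (empty)
pos 16: push '{'; stack = {
pos 17: '}' matches '{'; pop; stack = (empty)
pos 18: push '{'; stack = {
pos 19: '}' matches '{'; pop; stack = (empty)
pos 20: push '('; stack = (
pos 21: ')' matches '('; pop; stack = (empty)
pos 22: push '('; stack = (
pos 23: ')' matches '('; pop; stack = (empty)
pos 24: push '('; stack = (
pos 25: push '['; stack = ([
pos 26: ']' matches '['; pop; stack = (
pos 27: push '{'; stack = ({
pos 28: '}' matches '{'; pop; stack = (
pos 29: push '{'; stack = ({
pos 30: push '{'; stack = ({{
pos 31: '}' matches '{'; pop; stack = ({
pos 32: '}' matches '{'; pop; stack = (
pos 33: saw closer '}' but top of stack is '(' (expected ')') → INVALID
Verdict: type mismatch at position 33: '}' closes '(' → no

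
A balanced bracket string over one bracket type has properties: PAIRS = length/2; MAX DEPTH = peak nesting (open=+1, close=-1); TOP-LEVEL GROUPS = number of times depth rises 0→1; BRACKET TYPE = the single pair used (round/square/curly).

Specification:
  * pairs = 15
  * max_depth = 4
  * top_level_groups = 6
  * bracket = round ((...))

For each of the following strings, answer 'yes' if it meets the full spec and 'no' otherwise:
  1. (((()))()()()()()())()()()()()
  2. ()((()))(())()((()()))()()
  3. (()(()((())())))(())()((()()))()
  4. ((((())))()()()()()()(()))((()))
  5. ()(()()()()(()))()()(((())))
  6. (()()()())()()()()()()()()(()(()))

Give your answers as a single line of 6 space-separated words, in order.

String 1 '(((()))()()()()()())()()()()()': depth seq [1 2 3 4 3 2 1 2 1 2 1 2 1 2 1 2 1 2 1 0 1 0 1 0 1 0 1 0 1 0]
  -> pairs=15 depth=4 groups=6 -> yes
String 2 '()((()))(())()((()()))()()': depth seq [1 0 1 2 3 2 1 0 1 2 1 0 1 0 1 2 3 2 3 2 1 0 1 0 1 0]
  -> pairs=13 depth=3 groups=7 -> no
String 3 '(()(()((())())))(())()((()()))()': depth seq [1 2 1 2 3 2 3 4 5 4 3 4 3 2 1 0 1 2 1 0 1 0 1 2 3 2 3 2 1 0 1 0]
  -> pairs=16 depth=5 groups=5 -> no
String 4 '((((())))()()()()()()(()))((()))': depth seq [1 2 3 4 5 4 3 2 1 2 1 2 1 2 1 2 1 2 1 2 1 2 3 2 1 0 1 2 3 2 1 0]
  -> pairs=16 depth=5 groups=2 -> no
String 5 '()(()()()()(()))()()(((())))': depth seq [1 0 1 2 1 2 1 2 1 2 1 2 3 2 1 0 1 0 1 0 1 2 3 4 3 2 1 0]
  -> pairs=14 depth=4 groups=5 -> no
String 6 '(()()()())()()()()()()()()(()(()))': depth seq [1 2 1 2 1 2 1 2 1 0 1 0 1 0 1 0 1 0 1 0 1 0 1 0 1 0 1 2 1 2 3 2 1 0]
  -> pairs=17 depth=3 groups=10 -> no

Answer: yes no no no no no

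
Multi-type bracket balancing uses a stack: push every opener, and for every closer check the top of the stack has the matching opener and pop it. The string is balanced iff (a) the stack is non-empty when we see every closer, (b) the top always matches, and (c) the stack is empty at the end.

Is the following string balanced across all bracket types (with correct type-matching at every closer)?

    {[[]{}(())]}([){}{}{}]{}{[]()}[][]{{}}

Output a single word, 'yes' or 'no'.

pos 0: push '{'; stack = {
pos 1: push '['; stack = {[
pos 2: push '['; stack = {[[
pos 3: ']' matches '['; pop; stack = {[
pos 4: push '{'; stack = {[{
pos 5: '}' matches '{'; pop; stack = {[
pos 6: push '('; stack = {[(
pos 7: push '('; stack = {[((
pos 8: ')' matches '('; pop; stack = {[(
pos 9: ')' matches '('; pop; stack = {[
pos 10: ']' matches '['; pop; stack = {
pos 11: '}' matches '{'; pop; stack = (empty)
pos 12: push '('; stack = (
pos 13: push '['; stack = ([
pos 14: saw closer ')' but top of stack is '[' (expected ']') → INVALID
Verdict: type mismatch at position 14: ')' closes '[' → no

Answer: no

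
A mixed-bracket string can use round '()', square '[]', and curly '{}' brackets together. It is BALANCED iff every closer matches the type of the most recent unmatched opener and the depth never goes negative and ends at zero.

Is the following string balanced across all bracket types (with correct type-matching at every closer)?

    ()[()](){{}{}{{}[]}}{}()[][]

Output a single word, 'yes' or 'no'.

Answer: yes

Derivation:
pos 0: push '('; stack = (
pos 1: ')' matches '('; pop; stack = (empty)
pos 2: push '['; stack = [
pos 3: push '('; stack = [(
pos 4: ')' matches '('; pop; stack = [
pos 5: ']' matches '['; pop; stack = (empty)
pos 6: push '('; stack = (
pos 7: ')' matches '('; pop; stack = (empty)
pos 8: push '{'; stack = {
pos 9: push '{'; stack = {{
pos 10: '}' matches '{'; pop; stack = {
pos 11: push '{'; stack = {{
pos 12: '}' matches '{'; pop; stack = {
pos 13: push '{'; stack = {{
pos 14: push '{'; stack = {{{
pos 15: '}' matches '{'; pop; stack = {{
pos 16: push '['; stack = {{[
pos 17: ']' matches '['; pop; stack = {{
pos 18: '}' matches '{'; pop; stack = {
pos 19: '}' matches '{'; pop; stack = (empty)
pos 20: push '{'; stack = {
pos 21: '}' matches '{'; pop; stack = (empty)
pos 22: push '('; stack = (
pos 23: ')' matches '('; pop; stack = (empty)
pos 24: push '['; stack = [
pos 25: ']' matches '['; pop; stack = (empty)
pos 26: push '['; stack = [
pos 27: ']' matches '['; pop; stack = (empty)
end: stack empty → VALID
Verdict: properly nested → yes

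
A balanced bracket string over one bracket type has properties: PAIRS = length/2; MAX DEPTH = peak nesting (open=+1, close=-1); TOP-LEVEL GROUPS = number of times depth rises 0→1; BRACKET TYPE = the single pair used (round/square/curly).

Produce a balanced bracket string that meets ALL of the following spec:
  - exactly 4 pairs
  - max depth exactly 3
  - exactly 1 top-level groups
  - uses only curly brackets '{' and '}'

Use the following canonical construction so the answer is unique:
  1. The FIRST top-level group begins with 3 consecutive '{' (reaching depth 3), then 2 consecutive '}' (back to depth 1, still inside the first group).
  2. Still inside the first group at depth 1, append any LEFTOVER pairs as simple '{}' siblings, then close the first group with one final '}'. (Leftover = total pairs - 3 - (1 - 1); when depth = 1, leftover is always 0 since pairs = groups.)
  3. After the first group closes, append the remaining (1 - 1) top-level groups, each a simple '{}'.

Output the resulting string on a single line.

Spec: pairs=4 depth=3 groups=1
Leftover pairs = 4 - 3 - (1-1) = 1
First group: deep chain of depth 3 + 1 sibling pairs
Remaining 0 groups: simple '{}' each

Answer: {{{}}{}}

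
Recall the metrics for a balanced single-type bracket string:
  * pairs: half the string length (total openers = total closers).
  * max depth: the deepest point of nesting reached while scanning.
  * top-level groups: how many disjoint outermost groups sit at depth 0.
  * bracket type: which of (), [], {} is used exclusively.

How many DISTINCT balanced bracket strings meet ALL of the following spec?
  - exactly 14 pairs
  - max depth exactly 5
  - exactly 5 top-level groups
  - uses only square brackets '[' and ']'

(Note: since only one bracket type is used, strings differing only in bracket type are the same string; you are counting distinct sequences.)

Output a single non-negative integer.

Spec: pairs=14 depth=5 groups=5
Count(depth <= 5) = 155320
Count(depth <= 4) = 111615
Count(depth == 5) = 155320 - 111615 = 43705

Answer: 43705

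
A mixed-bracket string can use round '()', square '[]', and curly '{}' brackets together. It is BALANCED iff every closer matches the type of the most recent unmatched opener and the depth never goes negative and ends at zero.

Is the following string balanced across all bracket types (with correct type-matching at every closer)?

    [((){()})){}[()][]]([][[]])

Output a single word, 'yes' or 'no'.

pos 0: push '['; stack = [
pos 1: push '('; stack = [(
pos 2: push '('; stack = [((
pos 3: ')' matches '('; pop; stack = [(
pos 4: push '{'; stack = [({
pos 5: push '('; stack = [({(
pos 6: ')' matches '('; pop; stack = [({
pos 7: '}' matches '{'; pop; stack = [(
pos 8: ')' matches '('; pop; stack = [
pos 9: saw closer ')' but top of stack is '[' (expected ']') → INVALID
Verdict: type mismatch at position 9: ')' closes '[' → no

Answer: no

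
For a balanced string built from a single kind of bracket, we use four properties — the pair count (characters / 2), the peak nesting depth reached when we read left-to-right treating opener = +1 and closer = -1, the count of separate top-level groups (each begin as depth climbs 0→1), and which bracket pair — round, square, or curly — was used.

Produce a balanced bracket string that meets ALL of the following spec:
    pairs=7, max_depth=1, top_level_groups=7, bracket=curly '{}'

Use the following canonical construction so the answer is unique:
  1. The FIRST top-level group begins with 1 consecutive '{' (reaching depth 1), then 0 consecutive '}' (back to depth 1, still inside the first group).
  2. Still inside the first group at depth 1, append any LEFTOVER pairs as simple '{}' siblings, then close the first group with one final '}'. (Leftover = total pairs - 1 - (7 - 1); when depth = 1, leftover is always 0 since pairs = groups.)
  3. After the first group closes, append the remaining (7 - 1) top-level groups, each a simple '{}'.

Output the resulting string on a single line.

Answer: {}{}{}{}{}{}{}

Derivation:
Spec: pairs=7 depth=1 groups=7
Leftover pairs = 7 - 1 - (7-1) = 0
First group: deep chain of depth 1 + 0 sibling pairs
Remaining 6 groups: simple '{}' each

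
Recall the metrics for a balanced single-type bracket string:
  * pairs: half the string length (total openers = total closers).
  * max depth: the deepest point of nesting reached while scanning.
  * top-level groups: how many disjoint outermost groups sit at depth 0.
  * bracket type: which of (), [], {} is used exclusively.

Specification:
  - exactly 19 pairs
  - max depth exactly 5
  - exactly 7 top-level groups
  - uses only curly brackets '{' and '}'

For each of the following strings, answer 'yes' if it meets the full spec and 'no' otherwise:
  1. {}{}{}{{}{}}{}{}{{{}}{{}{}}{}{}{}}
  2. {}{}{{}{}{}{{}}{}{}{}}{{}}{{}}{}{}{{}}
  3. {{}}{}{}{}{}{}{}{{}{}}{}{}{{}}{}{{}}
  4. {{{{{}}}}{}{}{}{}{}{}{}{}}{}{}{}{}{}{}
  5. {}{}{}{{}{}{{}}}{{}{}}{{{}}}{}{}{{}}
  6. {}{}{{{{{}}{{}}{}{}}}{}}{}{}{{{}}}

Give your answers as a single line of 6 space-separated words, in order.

Answer: no no no yes no no

Derivation:
String 1 '{}{}{}{{}{}}{}{}{{{}}{{}{}}{}{}{}}': depth seq [1 0 1 0 1 0 1 2 1 2 1 0 1 0 1 0 1 2 3 2 1 2 3 2 3 2 1 2 1 2 1 2 1 0]
  -> pairs=17 depth=3 groups=7 -> no
String 2 '{}{}{{}{}{}{{}}{}{}{}}{{}}{{}}{}{}{{}}': depth seq [1 0 1 0 1 2 1 2 1 2 1 2 3 2 1 2 1 2 1 2 1 0 1 2 1 0 1 2 1 0 1 0 1 0 1 2 1 0]
  -> pairs=19 depth=3 groups=8 -> no
String 3 '{{}}{}{}{}{}{}{}{{}{}}{}{}{{}}{}{{}}': depth seq [1 2 1 0 1 0 1 0 1 0 1 0 1 0 1 0 1 2 1 2 1 0 1 0 1 0 1 2 1 0 1 0 1 2 1 0]
  -> pairs=18 depth=2 groups=13 -> no
String 4 '{{{{{}}}}{}{}{}{}{}{}{}{}}{}{}{}{}{}{}': depth seq [1 2 3 4 5 4 3 2 1 2 1 2 1 2 1 2 1 2 1 2 1 2 1 2 1 0 1 0 1 0 1 0 1 0 1 0 1 0]
  -> pairs=19 depth=5 groups=7 -> yes
String 5 '{}{}{}{{}{}{{}}}{{}{}}{{{}}}{}{}{{}}': depth seq [1 0 1 0 1 0 1 2 1 2 1 2 3 2 1 0 1 2 1 2 1 0 1 2 3 2 1 0 1 0 1 0 1 2 1 0]
  -> pairs=18 depth=3 groups=9 -> no
String 6 '{}{}{{{{{}}{{}}{}{}}}{}}{}{}{{{}}}': depth seq [1 0 1 0 1 2 3 4 5 4 3 4 5 4 3 4 3 4 3 2 1 2 1 0 1 0 1 0 1 2 3 2 1 0]
  -> pairs=17 depth=5 groups=6 -> no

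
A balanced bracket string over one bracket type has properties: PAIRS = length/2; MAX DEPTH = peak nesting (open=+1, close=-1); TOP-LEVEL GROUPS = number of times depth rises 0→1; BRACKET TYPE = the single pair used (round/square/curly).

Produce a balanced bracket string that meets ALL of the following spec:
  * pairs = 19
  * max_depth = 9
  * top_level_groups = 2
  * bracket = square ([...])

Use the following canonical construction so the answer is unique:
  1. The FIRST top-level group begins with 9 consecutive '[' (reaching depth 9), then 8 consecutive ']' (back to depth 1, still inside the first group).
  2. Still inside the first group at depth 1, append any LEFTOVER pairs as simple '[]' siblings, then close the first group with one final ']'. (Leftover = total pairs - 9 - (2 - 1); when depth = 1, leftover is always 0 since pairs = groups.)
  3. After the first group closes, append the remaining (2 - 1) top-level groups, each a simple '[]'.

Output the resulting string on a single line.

Answer: [[[[[[[[[]]]]]]]][][][][][][][][][]][]

Derivation:
Spec: pairs=19 depth=9 groups=2
Leftover pairs = 19 - 9 - (2-1) = 9
First group: deep chain of depth 9 + 9 sibling pairs
Remaining 1 groups: simple '[]' each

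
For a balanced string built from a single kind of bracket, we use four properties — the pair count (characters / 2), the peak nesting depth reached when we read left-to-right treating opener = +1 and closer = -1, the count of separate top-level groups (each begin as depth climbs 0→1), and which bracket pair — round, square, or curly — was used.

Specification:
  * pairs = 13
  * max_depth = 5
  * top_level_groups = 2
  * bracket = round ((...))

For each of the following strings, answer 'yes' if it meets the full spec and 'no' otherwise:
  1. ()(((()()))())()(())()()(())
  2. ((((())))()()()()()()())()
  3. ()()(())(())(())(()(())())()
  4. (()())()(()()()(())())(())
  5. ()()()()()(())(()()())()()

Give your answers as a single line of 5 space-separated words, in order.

Answer: no yes no no no

Derivation:
String 1 '()(((()()))())()(())()()(())': depth seq [1 0 1 2 3 4 3 4 3 2 1 2 1 0 1 0 1 2 1 0 1 0 1 0 1 2 1 0]
  -> pairs=14 depth=4 groups=7 -> no
String 2 '((((())))()()()()()()())()': depth seq [1 2 3 4 5 4 3 2 1 2 1 2 1 2 1 2 1 2 1 2 1 2 1 0 1 0]
  -> pairs=13 depth=5 groups=2 -> yes
String 3 '()()(())(())(())(()(())())()': depth seq [1 0 1 0 1 2 1 0 1 2 1 0 1 2 1 0 1 2 1 2 3 2 1 2 1 0 1 0]
  -> pairs=14 depth=3 groups=7 -> no
String 4 '(()())()(()()()(())())(())': depth seq [1 2 1 2 1 0 1 0 1 2 1 2 1 2 1 2 3 2 1 2 1 0 1 2 1 0]
  -> pairs=13 depth=3 groups=4 -> no
String 5 '()()()()()(())(()()())()()': depth seq [1 0 1 0 1 0 1 0 1 0 1 2 1 0 1 2 1 2 1 2 1 0 1 0 1 0]
  -> pairs=13 depth=2 groups=9 -> no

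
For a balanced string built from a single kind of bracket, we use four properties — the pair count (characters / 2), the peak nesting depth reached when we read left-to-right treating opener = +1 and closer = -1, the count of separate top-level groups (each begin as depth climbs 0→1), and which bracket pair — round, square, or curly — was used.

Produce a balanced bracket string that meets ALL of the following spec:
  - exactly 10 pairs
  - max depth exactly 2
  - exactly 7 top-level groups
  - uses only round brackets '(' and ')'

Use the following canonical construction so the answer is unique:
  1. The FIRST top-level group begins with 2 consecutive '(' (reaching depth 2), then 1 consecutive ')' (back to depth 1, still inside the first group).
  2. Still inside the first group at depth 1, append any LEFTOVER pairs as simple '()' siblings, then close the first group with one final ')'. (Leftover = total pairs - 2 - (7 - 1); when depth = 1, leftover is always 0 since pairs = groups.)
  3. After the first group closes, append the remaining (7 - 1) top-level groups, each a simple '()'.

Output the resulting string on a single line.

Answer: (()()())()()()()()()

Derivation:
Spec: pairs=10 depth=2 groups=7
Leftover pairs = 10 - 2 - (7-1) = 2
First group: deep chain of depth 2 + 2 sibling pairs
Remaining 6 groups: simple '()' each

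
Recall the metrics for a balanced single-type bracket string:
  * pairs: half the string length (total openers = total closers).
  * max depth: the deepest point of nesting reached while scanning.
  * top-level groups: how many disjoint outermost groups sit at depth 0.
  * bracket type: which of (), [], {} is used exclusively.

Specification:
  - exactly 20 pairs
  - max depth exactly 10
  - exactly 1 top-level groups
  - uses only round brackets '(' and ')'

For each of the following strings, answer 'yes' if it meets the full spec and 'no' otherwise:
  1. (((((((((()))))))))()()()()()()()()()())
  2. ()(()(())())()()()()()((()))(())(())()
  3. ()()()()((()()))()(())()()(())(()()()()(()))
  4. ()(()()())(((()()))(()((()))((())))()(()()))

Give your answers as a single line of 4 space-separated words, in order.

String 1 '(((((((((()))))))))()()()()()()()()()())': depth seq [1 2 3 4 5 6 7 8 9 10 9 8 7 6 5 4 3 2 1 2 1 2 1 2 1 2 1 2 1 2 1 2 1 2 1 2 1 2 1 0]
  -> pairs=20 depth=10 groups=1 -> yes
String 2 '()(()(())())()()()()()((()))(())(())()': depth seq [1 0 1 2 1 2 3 2 1 2 1 0 1 0 1 0 1 0 1 0 1 0 1 2 3 2 1 0 1 2 1 0 1 2 1 0 1 0]
  -> pairs=19 depth=3 groups=11 -> no
String 3 '()()()()((()()))()(())()()(())(()()()()(()))': depth seq [1 0 1 0 1 0 1 0 1 2 3 2 3 2 1 0 1 0 1 2 1 0 1 0 1 0 1 2 1 0 1 2 1 2 1 2 1 2 1 2 3 2 1 0]
  -> pairs=22 depth=3 groups=11 -> no
String 4 '()(()()())(((()()))(()((()))((())))()(()()))': depth seq [1 0 1 2 1 2 1 2 1 0 1 2 3 4 3 4 3 2 1 2 3 2 3 4 5 4 3 2 3 4 5 4 3 2 1 2 1 2 3 2 3 2 1 0]
  -> pairs=22 depth=5 groups=3 -> no

Answer: yes no no no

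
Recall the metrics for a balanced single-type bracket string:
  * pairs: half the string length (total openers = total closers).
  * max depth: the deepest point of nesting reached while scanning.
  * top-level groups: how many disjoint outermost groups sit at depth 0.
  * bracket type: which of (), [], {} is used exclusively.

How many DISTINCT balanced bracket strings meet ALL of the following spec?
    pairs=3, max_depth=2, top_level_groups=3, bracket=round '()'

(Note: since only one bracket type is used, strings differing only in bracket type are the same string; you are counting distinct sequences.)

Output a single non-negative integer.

Spec: pairs=3 depth=2 groups=3
Count(depth <= 2) = 1
Count(depth <= 1) = 1
Count(depth == 2) = 1 - 1 = 0

Answer: 0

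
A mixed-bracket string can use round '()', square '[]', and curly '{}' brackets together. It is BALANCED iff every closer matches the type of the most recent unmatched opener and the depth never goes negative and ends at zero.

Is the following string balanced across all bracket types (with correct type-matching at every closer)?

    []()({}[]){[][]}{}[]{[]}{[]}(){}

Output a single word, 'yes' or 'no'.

pos 0: push '['; stack = [
pos 1: ']' matches '['; pop; stack = (empty)
pos 2: push '('; stack = (
pos 3: ')' matches '('; pop; stack = (empty)
pos 4: push '('; stack = (
pos 5: push '{'; stack = ({
pos 6: '}' matches '{'; pop; stack = (
pos 7: push '['; stack = ([
pos 8: ']' matches '['; pop; stack = (
pos 9: ')' matches '('; pop; stack = (empty)
pos 10: push '{'; stack = {
pos 11: push '['; stack = {[
pos 12: ']' matches '['; pop; stack = {
pos 13: push '['; stack = {[
pos 14: ']' matches '['; pop; stack = {
pos 15: '}' matches '{'; pop; stack = (empty)
pos 16: push '{'; stack = {
pos 17: '}' matches '{'; pop; stack = (empty)
pos 18: push '['; stack = [
pos 19: ']' matches '['; pop; stack = (empty)
pos 20: push '{'; stack = {
pos 21: push '['; stack = {[
pos 22: ']' matches '['; pop; stack = {
pos 23: '}' matches '{'; pop; stack = (empty)
pos 24: push '{'; stack = {
pos 25: push '['; stack = {[
pos 26: ']' matches '['; pop; stack = {
pos 27: '}' matches '{'; pop; stack = (empty)
pos 28: push '('; stack = (
pos 29: ')' matches '('; pop; stack = (empty)
pos 30: push '{'; stack = {
pos 31: '}' matches '{'; pop; stack = (empty)
end: stack empty → VALID
Verdict: properly nested → yes

Answer: yes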